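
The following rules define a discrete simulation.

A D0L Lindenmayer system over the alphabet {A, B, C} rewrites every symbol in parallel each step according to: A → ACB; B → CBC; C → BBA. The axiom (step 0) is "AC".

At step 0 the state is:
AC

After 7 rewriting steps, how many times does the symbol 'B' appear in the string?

1999

k=0  AC
k=1  ACBBBA
k=2  ACBBBACBCCBCCBCACB
k=3  ACBBBACBCCBCCBCACBBBACBCBBABBACBCBBABBACBCBBAACBBBACBC
k=4  ACBBBACBCCBCCBCACBBBACBCBBABBACBCBBABBACBCBBAACBBBACBCCBCC…CACBCBCCBCACBBBACBCBBACBCCBCACBACBBBACBCCBCCBCACBBBACBCBBA  (len 162)
k=5  ACBBBACBCCBCCBCACBBBACBCBBABBACBCBBABBACBCBBAACBBBACBCCBCC…CBBABBACBCBBABBACBCBBAACBBBACBCCBCCBCACBBBACBCBBACBCCBCACB  (len 486)
k=6  ACBBBACBCCBCCBCACBBBACBCBBABBACBCBBABBACBCBBAACBBBACBCCBCC…ACBCCBCCBCACBBBACBCBBACBCCBCACBBBACBCBBABBACBCBBAACBBBACBC  (len 1458)
k=7  ACBBBACBCCBCCBCACBBBACBCBBABBACBCBBABBACBCBBAACBBBACBCCBCC…CACBCBCCBCACBBBACBCBBACBCCBCACBACBBBACBCCBCCBCACBBBACBCBBA  (len 4374)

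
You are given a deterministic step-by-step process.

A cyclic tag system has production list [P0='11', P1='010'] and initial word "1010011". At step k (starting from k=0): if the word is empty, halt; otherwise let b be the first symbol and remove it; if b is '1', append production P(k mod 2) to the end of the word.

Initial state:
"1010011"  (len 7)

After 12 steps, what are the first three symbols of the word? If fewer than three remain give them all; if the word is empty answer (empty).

0) "1010011"  (len 7)
1) "01001111"  (len 8)
2) "1001111"  (len 7)
3) "00111111"  (len 8)
4) "0111111"  (len 7)
5) "111111"  (len 6)
6) "11111010"  (len 8)
7) "111101011"  (len 9)
8) "11101011010"  (len 11)
9) "110101101011"  (len 12)
10) "10101101011010"  (len 14)
11) "010110101101011"  (len 15)
12) "10110101101011"  (len 14)

101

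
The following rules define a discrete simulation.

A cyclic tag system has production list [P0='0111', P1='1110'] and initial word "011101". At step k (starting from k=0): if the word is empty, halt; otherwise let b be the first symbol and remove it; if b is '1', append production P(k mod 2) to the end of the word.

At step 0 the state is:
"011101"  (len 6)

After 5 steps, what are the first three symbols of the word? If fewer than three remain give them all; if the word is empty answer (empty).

111

gen 0: "011101"  (len 6)
gen 1: "11101"  (len 5)
gen 2: "11011110"  (len 8)
gen 3: "10111100111"  (len 11)
gen 4: "01111001111110"  (len 14)
gen 5: "1111001111110"  (len 13)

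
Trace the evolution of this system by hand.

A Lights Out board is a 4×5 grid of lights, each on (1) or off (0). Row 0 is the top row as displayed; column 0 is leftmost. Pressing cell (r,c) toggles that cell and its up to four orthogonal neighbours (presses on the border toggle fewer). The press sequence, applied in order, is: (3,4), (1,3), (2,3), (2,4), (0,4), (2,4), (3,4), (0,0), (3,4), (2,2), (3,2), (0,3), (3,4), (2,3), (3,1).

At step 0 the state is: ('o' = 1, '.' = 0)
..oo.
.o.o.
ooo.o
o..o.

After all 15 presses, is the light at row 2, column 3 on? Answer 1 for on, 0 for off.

0

step 0: ..oo.
.o.o.
ooo.o
o..o.
step 1: ..oo.
.o.o.
ooo..
o...o
step 2: ..o..
.oo.o
oooo.
o...o
step 3: ..o..
.oooo
oo..o
o..oo
step 4: ..o..
.ooo.
oo.o.
o..o.
step 5: ..ooo
.oooo
oo.o.
o..o.
step 6: ..ooo
.ooo.
oo..o
o..oo
step 7: ..ooo
.ooo.
oo...
o....
step 8: ooooo
oooo.
oo...
o....
step 9: ooooo
oooo.
oo..o
o..oo
step 10: ooooo
oo.o.
o.ooo
o.ooo
step 11: ooooo
oo.o.
o..oo
oo..o
step 12: oo...
oo...
o..oo
oo..o
step 13: oo...
oo...
o..o.
oo.o.
step 14: oo...
oo.o.
o.o.o
oo...
step 15: oo...
oo.o.
ooo.o
..o..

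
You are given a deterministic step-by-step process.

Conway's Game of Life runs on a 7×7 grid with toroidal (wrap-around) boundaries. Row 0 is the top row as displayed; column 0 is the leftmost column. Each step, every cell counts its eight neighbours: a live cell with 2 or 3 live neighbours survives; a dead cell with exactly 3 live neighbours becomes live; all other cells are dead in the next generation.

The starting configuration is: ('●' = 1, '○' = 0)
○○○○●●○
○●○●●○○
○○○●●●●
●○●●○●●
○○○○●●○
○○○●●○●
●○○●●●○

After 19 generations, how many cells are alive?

8

0) ○○○○●●○
○●○●●○○
○○○●●●●
●○●●○●●
○○○○●●○
○○○●●○●
●○○●●●○
1) ○○●○○○●
○○●○○○●
○●○○○○○
●○●○○○○
●○●○○○○
○○○○○○●
○○○○○○○
2) ○○○○○○○
●●●○○○○
●●●○○○○
●○●○○○○
●○○○○○●
○○○○○○○
○○○○○○○
3) ○●○○○○○
●○●○○○○
○○○●○○●
○○●○○○○
●●○○○○●
○○○○○○○
○○○○○○○
4) ○●○○○○○
●●●○○○○
○●●●○○○
○●●○○○●
●●○○○○○
●○○○○○○
○○○○○○○
5) ●●●○○○○
●○○●○○○
○○○●○○○
○○○●○○○
○○●○○○●
●●○○○○○
○○○○○○○
6) ●●●○○○○
●○○●○○○
○○●●●○○
○○●●○○○
●●●○○○○
●●○○○○○
○○●○○○○
7) ●○●●○○○
●○○○●○○
○●○○●○○
○○○○●○○
●○○●○○○
●○○○○○○
○○●○○○○
8) ○○●●○○○
●○●○●○○
○○○●●●○
○○○●●○○
○○○○○○○
○●○○○○○
○○●●○○○
9) ○○○○●○○
○●●○○●○
○○●○○●○
○○○●○●○
○○○○○○○
○○●○○○○
○●○●○○○
10) ○●○●●○○
○●●●●●○
○●●●○●●
○○○○●○○
○○○○○○○
○○●○○○○
○○●●○○○
11) ○●○○○●○
○○○○○○●
●●○○○○●
○○●●●●○
○○○○○○○
○○●●○○○
○●○○●○○
12) ●○○○○●○
○●○○○●●
●●●●●○●
●●●●●●●
○○○○○○○
○○●●○○○
○●○●●○○
13) ●●●○○●○
○○○●○○○
○○○○○○○
○○○○○○○
●○○○○●●
○○●●●○○
○●○●●○○
14) ●●○○○○○
○●●○○○○
○○○○○○○
○○○○○○●
○○○●●●●
●●●○○○●
●○○○○●○
15) ●○●○○○●
●●●○○○○
○○○○○○○
○○○○●○●
○●●●●○○
○●●●○○○
○○●○○○○
16) ●○●●○○●
●○●○○○●
●●○○○○○
○○●○●●○
●●○○●●○
○○○○●○○
●○○○○○○
17) ○○●●○○○
○○●●○○○
●○●●○●○
○○●●●●○
○●○○○○●
●●○○●●●
●●○●○○●
18) ●○○○●○○
○○○○○○○
○○○○○●●
●○○○○●○
○●○○○○○
○○○○●○○
○○○●○○○
19) ○○○○○○○
○○○○○●●
○○○○○●●
●○○○○●○
○○○○○○○
○○○○○○○
○○○●●○○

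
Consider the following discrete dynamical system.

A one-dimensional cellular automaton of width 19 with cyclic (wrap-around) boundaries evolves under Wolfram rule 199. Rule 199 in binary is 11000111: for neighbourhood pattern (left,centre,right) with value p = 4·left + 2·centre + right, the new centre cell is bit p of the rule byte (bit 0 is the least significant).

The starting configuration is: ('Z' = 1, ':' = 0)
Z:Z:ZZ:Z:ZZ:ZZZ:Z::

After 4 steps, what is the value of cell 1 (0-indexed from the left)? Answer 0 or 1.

step 0: Z:Z:ZZ:Z:ZZ:ZZZ:Z::
step 1: Z:Z::Z:Z::Z::ZZ:Z:Z
step 2: Z:Z:ZZ:Z:ZZ:Z:Z:Z::
step 3: Z:Z::Z:Z::Z:Z:Z:Z:Z
step 4: Z:Z:ZZ:Z:ZZ:Z:Z:Z::

0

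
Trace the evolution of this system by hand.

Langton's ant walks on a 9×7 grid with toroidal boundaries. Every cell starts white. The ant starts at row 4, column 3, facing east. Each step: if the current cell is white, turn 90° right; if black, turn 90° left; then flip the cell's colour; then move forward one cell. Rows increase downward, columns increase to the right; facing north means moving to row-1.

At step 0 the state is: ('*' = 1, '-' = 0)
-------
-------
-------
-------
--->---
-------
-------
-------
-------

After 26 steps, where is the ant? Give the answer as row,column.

[0] -------
-------
-------
-------
--->---
-------
-------
-------
-------
[1] -------
-------
-------
-------
---*---
---v---
-------
-------
-------
[2] -------
-------
-------
-------
---*---
--<*---
-------
-------
-------
[3] -------
-------
-------
-------
--^*---
--**---
-------
-------
-------
[4] -------
-------
-------
-------
--*>---
--**---
-------
-------
-------
[5] -------
-------
-------
---^---
--*----
--**---
-------
-------
-------
[6] -------
-------
-------
---*>--
--*----
--**---
-------
-------
-------
[7] -------
-------
-------
---**--
--*-v--
--**---
-------
-------
-------
[8] -------
-------
-------
---**--
--*<*--
--**---
-------
-------
-------
[9] -------
-------
-------
---^*--
--***--
--**---
-------
-------
-------
[10] -------
-------
-------
--<-*--
--***--
--**---
-------
-------
-------
[11] -------
-------
--^----
--*-*--
--***--
--**---
-------
-------
-------
[12] -------
-------
--*>---
--*-*--
--***--
--**---
-------
-------
-------
[13] -------
-------
--**---
--*v*--
--***--
--**---
-------
-------
-------
[14] -------
-------
--**---
--<**--
--***--
--**---
-------
-------
-------
[15] -------
-------
--**---
---**--
--v**--
--**---
-------
-------
-------
[16] -------
-------
--**---
---**--
--->*--
--**---
-------
-------
-------
[17] -------
-------
--**---
---^*--
----*--
--**---
-------
-------
-------
[18] -------
-------
--**---
--<-*--
----*--
--**---
-------
-------
-------
[19] -------
-------
--^*---
--*-*--
----*--
--**---
-------
-------
-------
[20] -------
-------
-<-*---
--*-*--
----*--
--**---
-------
-------
-------
[21] -------
-^-----
-*-*---
--*-*--
----*--
--**---
-------
-------
-------
[22] -------
-*>----
-*-*---
--*-*--
----*--
--**---
-------
-------
-------
[23] -------
-**----
-*v*---
--*-*--
----*--
--**---
-------
-------
-------
[24] -------
-**----
-<**---
--*-*--
----*--
--**---
-------
-------
-------
[25] -------
-**----
--**---
-v*-*--
----*--
--**---
-------
-------
-------
[26] -------
-**----
--**---
<**-*--
----*--
--**---
-------
-------
-------

3,0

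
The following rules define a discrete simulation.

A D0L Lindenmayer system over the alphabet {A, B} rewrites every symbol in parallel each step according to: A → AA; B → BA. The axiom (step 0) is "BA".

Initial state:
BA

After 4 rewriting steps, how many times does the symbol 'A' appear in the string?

31

[0] BA
[1] BAAA
[2] BAAAAAAA
[3] BAAAAAAAAAAAAAAA
[4] BAAAAAAAAAAAAAAAAAAAAAAAAAAAAAAA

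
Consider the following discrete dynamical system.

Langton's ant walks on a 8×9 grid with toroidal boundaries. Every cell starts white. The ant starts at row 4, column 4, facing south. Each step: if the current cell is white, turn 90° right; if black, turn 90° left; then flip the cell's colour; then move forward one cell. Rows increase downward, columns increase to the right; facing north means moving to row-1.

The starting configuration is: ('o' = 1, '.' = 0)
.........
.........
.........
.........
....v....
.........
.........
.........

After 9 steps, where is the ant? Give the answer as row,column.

step 0: .........
.........
.........
.........
....v....
.........
.........
.........
step 1: .........
.........
.........
.........
...<o....
.........
.........
.........
step 2: .........
.........
.........
...^.....
...oo....
.........
.........
.........
step 3: .........
.........
.........
...o>....
...oo....
.........
.........
.........
step 4: .........
.........
.........
...oo....
...ov....
.........
.........
.........
step 5: .........
.........
.........
...oo....
...o.>...
.........
.........
.........
step 6: .........
.........
.........
...oo....
...o.o...
.....v...
.........
.........
step 7: .........
.........
.........
...oo....
...o.o...
....<o...
.........
.........
step 8: .........
.........
.........
...oo....
...o^o...
....oo...
.........
.........
step 9: .........
.........
.........
...oo....
...oo>...
....oo...
.........
.........

4,5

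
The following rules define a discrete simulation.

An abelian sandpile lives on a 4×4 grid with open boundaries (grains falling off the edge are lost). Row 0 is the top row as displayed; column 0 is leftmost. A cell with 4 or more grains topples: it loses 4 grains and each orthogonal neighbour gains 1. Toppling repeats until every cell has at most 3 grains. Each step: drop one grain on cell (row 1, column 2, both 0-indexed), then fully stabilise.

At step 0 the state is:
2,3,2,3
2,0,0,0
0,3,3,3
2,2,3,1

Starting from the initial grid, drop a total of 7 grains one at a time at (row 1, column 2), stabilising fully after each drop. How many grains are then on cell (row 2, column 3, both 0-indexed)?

step 0: 2,3,2,3
2,0,0,0
0,3,3,3
2,2,3,1
step 1: 2,3,2,3
2,0,1,0
0,3,3,3
2,2,3,1
step 2: 2,3,2,3
2,0,2,0
0,3,3,3
2,2,3,1
step 3: 2,3,2,3
2,0,3,0
0,3,3,3
2,2,3,1
step 4: 2,3,3,3
2,2,1,2
1,1,3,0
3,0,1,3
step 5: 2,3,3,3
2,2,2,2
1,1,3,0
3,0,1,3
step 6: 2,3,3,3
2,2,3,2
1,1,3,0
3,0,1,3
step 7: 3,1,3,1
3,1,0,1
1,3,1,2
3,0,2,3

2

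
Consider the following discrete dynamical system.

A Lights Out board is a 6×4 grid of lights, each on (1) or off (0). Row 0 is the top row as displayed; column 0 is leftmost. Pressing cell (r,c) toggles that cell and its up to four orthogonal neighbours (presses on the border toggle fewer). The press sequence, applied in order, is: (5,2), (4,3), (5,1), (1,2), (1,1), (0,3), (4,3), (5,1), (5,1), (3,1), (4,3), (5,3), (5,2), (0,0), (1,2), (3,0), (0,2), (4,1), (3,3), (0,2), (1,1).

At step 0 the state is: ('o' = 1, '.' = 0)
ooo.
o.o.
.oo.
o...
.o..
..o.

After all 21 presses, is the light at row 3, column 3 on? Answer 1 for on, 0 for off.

gen 0: ooo.
o.o.
.oo.
o...
.o..
..o.
gen 1: ooo.
o.o.
.oo.
o...
.oo.
.o.o
gen 2: ooo.
o.o.
.oo.
o..o
.o.o
.o..
gen 3: ooo.
o.o.
.oo.
o..o
...o
o.o.
gen 4: oo..
oo.o
.o..
o..o
...o
o.o.
gen 5: o...
..oo
....
o..o
...o
o.o.
gen 6: o.oo
..o.
....
o..o
...o
o.o.
gen 7: o.oo
..o.
....
o...
..o.
o.oo
gen 8: o.oo
..o.
....
o...
.oo.
.o.o
gen 9: o.oo
..o.
....
o...
..o.
o.oo
gen 10: o.oo
..o.
.o..
.oo.
.oo.
o.oo
gen 11: o.oo
..o.
.o..
.ooo
.o.o
o.o.
gen 12: o.oo
..o.
.o..
.ooo
.o..
o..o
gen 13: o.oo
..o.
.o..
.ooo
.oo.
ooo.
gen 14: .ooo
o.o.
.o..
.ooo
.oo.
ooo.
gen 15: .o.o
oo.o
.oo.
.ooo
.oo.
ooo.
gen 16: .o.o
oo.o
ooo.
o.oo
ooo.
ooo.
gen 17: ..o.
oooo
ooo.
o.oo
ooo.
ooo.
gen 18: ..o.
oooo
ooo.
oooo
....
o.o.
gen 19: ..o.
oooo
oooo
oo..
...o
o.o.
gen 20: .o.o
oo.o
oooo
oo..
...o
o.o.
gen 21: ...o
..oo
o.oo
oo..
...o
o.o.

0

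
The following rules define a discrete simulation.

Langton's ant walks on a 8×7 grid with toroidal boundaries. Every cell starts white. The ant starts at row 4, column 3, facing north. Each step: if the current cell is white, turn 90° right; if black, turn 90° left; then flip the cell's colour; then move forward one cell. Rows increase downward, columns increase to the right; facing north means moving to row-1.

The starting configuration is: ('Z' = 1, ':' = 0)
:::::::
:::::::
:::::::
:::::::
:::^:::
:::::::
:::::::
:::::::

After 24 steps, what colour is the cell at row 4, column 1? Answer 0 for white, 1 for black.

k=0  :::::::
:::::::
:::::::
:::::::
:::^:::
:::::::
:::::::
:::::::
k=1  :::::::
:::::::
:::::::
:::::::
:::Z>::
:::::::
:::::::
:::::::
k=2  :::::::
:::::::
:::::::
:::::::
:::ZZ::
::::v::
:::::::
:::::::
k=3  :::::::
:::::::
:::::::
:::::::
:::ZZ::
:::<Z::
:::::::
:::::::
k=4  :::::::
:::::::
:::::::
:::::::
:::^Z::
:::ZZ::
:::::::
:::::::
k=5  :::::::
:::::::
:::::::
:::::::
::<:Z::
:::ZZ::
:::::::
:::::::
k=6  :::::::
:::::::
:::::::
::^::::
::Z:Z::
:::ZZ::
:::::::
:::::::
k=7  :::::::
:::::::
:::::::
::Z>:::
::Z:Z::
:::ZZ::
:::::::
:::::::
k=8  :::::::
:::::::
:::::::
::ZZ:::
::ZvZ::
:::ZZ::
:::::::
:::::::
k=9  :::::::
:::::::
:::::::
::ZZ:::
::<ZZ::
:::ZZ::
:::::::
:::::::
k=10  :::::::
:::::::
:::::::
::ZZ:::
:::ZZ::
::vZZ::
:::::::
:::::::
k=11  :::::::
:::::::
:::::::
::ZZ:::
:::ZZ::
:<ZZZ::
:::::::
:::::::
k=12  :::::::
:::::::
:::::::
::ZZ:::
:^:ZZ::
:ZZZZ::
:::::::
:::::::
k=13  :::::::
:::::::
:::::::
::ZZ:::
:Z>ZZ::
:ZZZZ::
:::::::
:::::::
k=14  :::::::
:::::::
:::::::
::ZZ:::
:ZZZZ::
:ZvZZ::
:::::::
:::::::
k=15  :::::::
:::::::
:::::::
::ZZ:::
:ZZZZ::
:Z:>Z::
:::::::
:::::::
k=16  :::::::
:::::::
:::::::
::ZZ:::
:ZZ^Z::
:Z::Z::
:::::::
:::::::
k=17  :::::::
:::::::
:::::::
::ZZ:::
:Z<:Z::
:Z::Z::
:::::::
:::::::
k=18  :::::::
:::::::
:::::::
::ZZ:::
:Z::Z::
:Zv:Z::
:::::::
:::::::
k=19  :::::::
:::::::
:::::::
::ZZ:::
:Z::Z::
:<Z:Z::
:::::::
:::::::
k=20  :::::::
:::::::
:::::::
::ZZ:::
:Z::Z::
::Z:Z::
:v:::::
:::::::
k=21  :::::::
:::::::
:::::::
::ZZ:::
:Z::Z::
::Z:Z::
<Z:::::
:::::::
k=22  :::::::
:::::::
:::::::
::ZZ:::
:Z::Z::
^:Z:Z::
ZZ:::::
:::::::
k=23  :::::::
:::::::
:::::::
::ZZ:::
:Z::Z::
Z>Z:Z::
ZZ:::::
:::::::
k=24  :::::::
:::::::
:::::::
::ZZ:::
:Z::Z::
ZZZ:Z::
Zv:::::
:::::::

1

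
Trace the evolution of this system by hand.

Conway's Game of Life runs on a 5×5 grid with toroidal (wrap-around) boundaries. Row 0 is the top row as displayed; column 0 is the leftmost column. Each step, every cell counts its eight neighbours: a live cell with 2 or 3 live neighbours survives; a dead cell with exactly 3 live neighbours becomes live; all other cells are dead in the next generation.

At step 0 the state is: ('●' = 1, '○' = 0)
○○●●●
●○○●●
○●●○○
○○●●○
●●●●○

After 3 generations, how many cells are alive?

8

gen 0: ○○●●●
●○○●●
○●●○○
○○●●○
●●●●○
gen 1: ○○○○○
●○○○○
●●○○○
●○○○●
●○○○○
gen 2: ○○○○○
●●○○○
○●○○○
○○○○●
●○○○●
gen 3: ○●○○●
●●○○○
○●○○○
○○○○●
●○○○●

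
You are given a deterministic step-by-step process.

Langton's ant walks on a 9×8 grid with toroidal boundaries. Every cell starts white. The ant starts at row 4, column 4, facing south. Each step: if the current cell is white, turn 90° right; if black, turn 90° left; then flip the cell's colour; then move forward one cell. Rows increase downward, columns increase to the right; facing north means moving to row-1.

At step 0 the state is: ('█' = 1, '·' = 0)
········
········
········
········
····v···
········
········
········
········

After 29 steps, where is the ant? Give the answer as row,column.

t=0: ········
········
········
········
····v···
········
········
········
········
t=1: ········
········
········
········
···<█···
········
········
········
········
t=2: ········
········
········
···^····
···██···
········
········
········
········
t=3: ········
········
········
···█>···
···██···
········
········
········
········
t=4: ········
········
········
···██···
···█v···
········
········
········
········
t=5: ········
········
········
···██···
···█·>··
········
········
········
········
t=6: ········
········
········
···██···
···█·█··
·····v··
········
········
········
t=7: ········
········
········
···██···
···█·█··
····<█··
········
········
········
t=8: ········
········
········
···██···
···█^█··
····██··
········
········
········
t=9: ········
········
········
···██···
···██>··
····██··
········
········
········
t=10: ········
········
········
···██^··
···██···
····██··
········
········
········
t=11: ········
········
········
···███>·
···██···
····██··
········
········
········
t=12: ········
········
········
···████·
···██·v·
····██··
········
········
········
t=13: ········
········
········
···████·
···██<█·
····██··
········
········
········
t=14: ········
········
········
···██^█·
···████·
····██··
········
········
········
t=15: ········
········
········
···█<·█·
···████·
····██··
········
········
········
t=16: ········
········
········
···█··█·
···█v██·
····██··
········
········
········
t=17: ········
········
········
···█··█·
···█·>█·
····██··
········
········
········
t=18: ········
········
········
···█·^█·
···█··█·
····██··
········
········
········
t=19: ········
········
········
···█·█>·
···█··█·
····██··
········
········
········
t=20: ········
········
······^·
···█·█··
···█··█·
····██··
········
········
········
t=21: ········
········
······█>
···█·█··
···█··█·
····██··
········
········
········
t=22: ········
········
······██
···█·█·v
···█··█·
····██··
········
········
········
t=23: ········
········
······██
···█·█<█
···█··█·
····██··
········
········
········
t=24: ········
········
······^█
···█·███
···█··█·
····██··
········
········
········
t=25: ········
········
·····<·█
···█·███
···█··█·
····██··
········
········
········
t=26: ········
·····^··
·····█·█
···█·███
···█··█·
····██··
········
········
········
t=27: ········
·····█>·
·····█·█
···█·███
···█··█·
····██··
········
········
········
t=28: ········
·····██·
·····█v█
···█·███
···█··█·
····██··
········
········
········
t=29: ········
·····██·
·····<██
···█·███
···█··█·
····██··
········
········
········

2,5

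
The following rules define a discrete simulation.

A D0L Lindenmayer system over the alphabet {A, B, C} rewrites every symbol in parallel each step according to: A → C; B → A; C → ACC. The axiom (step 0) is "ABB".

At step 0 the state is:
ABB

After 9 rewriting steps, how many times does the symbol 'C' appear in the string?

1801

t=0: ABB
t=1: CAA
t=2: ACCCC
t=3: CACCACCACCACC
t=4: ACCCACCACCCACCACCCACCACCCACCACC
t=5: CACCACCACCCACCACCCACCACCACCCACCACCCACCACCACCCACCACCCACCACCACCCACCACCCACCACC
t=6: ACCCACCACCCACCACCCACCACCACCCACCACCCACCACCACCCACCACCCACCACC…ACCCACCACCCACCACCCACCACCACCCACCACCCACCACCACCCACCACCCACCACC  (len 181)
t=7: CACCACCACCCACCACCCACCACCACCCACCACCCACCACCACCCACCACCCACCACC…ACCCACCACCCACCACCCACCACCACCCACCACCCACCACCACCCACCACCCACCACC  (len 437)
t=8: ACCCACCACCCACCACCCACCACCACCCACCACCCACCACCACCCACCACCCACCACC…ACCCACCACCCACCACCCACCACCACCCACCACCCACCACCACCCACCACCCACCACC  (len 1055)
t=9: CACCACCACCCACCACCCACCACCACCCACCACCCACCACCACCCACCACCCACCACC…ACCCACCACCCACCACCCACCACCACCCACCACCCACCACCACCCACCACCCACCACC  (len 2547)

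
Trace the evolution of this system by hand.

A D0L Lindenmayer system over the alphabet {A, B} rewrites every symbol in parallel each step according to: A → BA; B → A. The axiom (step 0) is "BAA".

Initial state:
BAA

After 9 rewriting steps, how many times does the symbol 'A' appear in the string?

k=0  BAA
k=1  ABABA
k=2  BAABAABA
k=3  ABABAABABAABA
k=4  BAABAABABAABAABABAABA
k=5  ABABAABABAABAABABAABABAABAABABAABA
k=6  BAABAABABAABAABABAABABAABAABABAABAABABAABABAABAABABAABA
k=7  ABABAABABAABAABABAABABAABAABABAABAABABAABABAABAABABAABABAABAABABAABAABABAABABAABAABABAABA
k=8  BAABAABABAABAABABAABABAABAABABAABAABABAABABAABAABABAABABAA…ABAABABAABABAABAABABAABABAABAABABAABAABABAABABAABAABABAABA  (len 144)
k=9  ABABAABABAABAABABAABABAABAABABAABAABABAABABAABAABABAABABAA…ABAABABAABABAABAABABAABABAABAABABAABAABABAABABAABAABABAABA  (len 233)

144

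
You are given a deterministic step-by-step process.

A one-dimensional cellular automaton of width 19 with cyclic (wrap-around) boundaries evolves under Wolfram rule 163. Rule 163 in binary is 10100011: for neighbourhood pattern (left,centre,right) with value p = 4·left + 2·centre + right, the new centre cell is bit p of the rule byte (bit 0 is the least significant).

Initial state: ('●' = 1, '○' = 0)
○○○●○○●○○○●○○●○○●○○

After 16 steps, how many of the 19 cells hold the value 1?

7

gen 0: ○○○●○○●○○○●○○●○○●○○
gen 1: ●●●○○●○○●●○○●○○●○○●
gen 2: ●●○○●○○●○○○●○○●○○●○
gen 3: ○○○●○○●○○●●○○●○○●○●
gen 4: ○●●○○●○○●○○○●○○●○●○
gen 5: ●○○○●○○●○○●●○○●○●○○
gen 6: ○○●●○○●○○●○○○●○●○○●
gen 7: ○●○○○●○○●○○●●○●○○●○
gen 8: ●○○●●○○●○○●○○●○○●○○
gen 9: ○○●○○○●○○●○○●○○●○○●
gen 10: ○●○○●●○○●○○●○○●○○●○
gen 11: ●○○●○○○●○○●○○●○○●○○
gen 12: ○○●○○●●○○●○○●○○●○○●
gen 13: ○●○○●○○○●○○●○○●○○●○
gen 14: ●○○●○○●●○○●○○●○○●○○
gen 15: ○○●○○●○○○●○○●○○●○○●
gen 16: ○●○○●○○●●○○●○○●○○●○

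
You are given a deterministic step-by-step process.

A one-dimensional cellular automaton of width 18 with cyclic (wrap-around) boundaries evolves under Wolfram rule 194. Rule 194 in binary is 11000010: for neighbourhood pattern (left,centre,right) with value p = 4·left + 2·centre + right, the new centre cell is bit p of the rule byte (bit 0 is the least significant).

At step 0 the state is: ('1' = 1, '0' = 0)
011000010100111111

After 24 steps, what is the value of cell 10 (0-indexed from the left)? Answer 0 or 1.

k=0  011000010100111111
k=1  001000100001011111
k=2  010001000010001111
k=3  000010000100010111
k=4  000100001000100011
k=5  001000010001000101
k=6  010000100010001000
k=7  100001000100010000
k=8  000010001000100001
k=9  000100010001000010
k=10  001000100010000100
k=11  010001000100001000
k=12  100010001000010000
k=13  000100010000100001
k=14  001000100001000010
k=15  010001000010000100
k=16  100010000100001000
k=17  000100001000010001
k=18  001000010000100010
k=19  010000100001000100
k=20  100001000010001000
k=21  000010000100010001
k=22  000100001000100010
k=23  001000010001000100
k=24  010000100010001000

1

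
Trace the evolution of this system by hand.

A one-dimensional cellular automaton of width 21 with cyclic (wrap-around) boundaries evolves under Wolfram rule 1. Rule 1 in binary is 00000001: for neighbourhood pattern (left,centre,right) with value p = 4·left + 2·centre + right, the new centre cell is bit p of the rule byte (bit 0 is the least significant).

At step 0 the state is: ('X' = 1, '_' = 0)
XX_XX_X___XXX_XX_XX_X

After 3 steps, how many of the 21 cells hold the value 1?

[0] XX_XX_X___XXX_XX_XX_X
[1] ________X____________
[2] XXXXXXX___XXXXXXXXXXX
[3] ________X____________

1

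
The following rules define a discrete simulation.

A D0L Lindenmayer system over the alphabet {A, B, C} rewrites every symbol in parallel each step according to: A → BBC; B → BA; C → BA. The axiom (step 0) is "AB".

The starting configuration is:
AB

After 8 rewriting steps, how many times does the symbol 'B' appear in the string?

[0] AB
[1] BBCBA
[2] BABABABABBC
[3] BABBCBABBCBABBCBABBCBABABA
[4] BABBCBABABABABBCBABABABABBCBABABABABBCBABABABABBCBABBCBABBC
[5] BABBCBABABABABBCBABBCBABBCBABBCBABABABABBCBABBCBABBCBABBCB…ABBCBABABABABBCBABBCBABBCBABBCBABABABABBCBABABABABBCBABABA  (len 137)
[6] BABBCBABABABABBCBABBCBABBCBABBCBABABABABBCBABABABABBCBABAB…CBABBCBABBCBABABABABBCBABBCBABBCBABBCBABABABABBCBABBCBABBC  (len 314)
[7] BABBCBABABABABBCBABBCBABBCBABBCBABABABABBCBABABABABBCBABAB…ABBCBABABABABBCBABBCBABBCBABBCBABABABABBCBABABABABBCBABABA  (len 725)
[8] BABBCBABABABABBCBABBCBABBCBABBCBABABABABBCBABABABABBCBABAB…CBABBCBABBCBABABABABBCBABBCBABBCBABBCBABABABABBCBABBCBABBC  (len 1667)

942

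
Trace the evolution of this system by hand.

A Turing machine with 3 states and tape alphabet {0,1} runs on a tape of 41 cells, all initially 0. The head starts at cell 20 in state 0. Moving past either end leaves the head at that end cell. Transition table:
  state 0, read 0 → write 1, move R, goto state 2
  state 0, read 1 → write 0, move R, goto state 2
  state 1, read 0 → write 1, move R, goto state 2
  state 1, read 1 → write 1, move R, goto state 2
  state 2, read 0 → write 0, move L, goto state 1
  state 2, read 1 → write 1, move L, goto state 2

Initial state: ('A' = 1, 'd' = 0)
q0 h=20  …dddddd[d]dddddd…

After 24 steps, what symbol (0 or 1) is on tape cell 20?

t=0: q0 h=20  …dddddd[d]dddddd…
t=1: q2 h=21  …dddddA[d]dddddd…
t=2: q1 h=20  …dddddd[A]dddddd…
t=3: q2 h=21  …dddddA[d]dddddd…
t=4: q1 h=20  …dddddd[A]dddddd…
t=5: q2 h=21  …dddddA[d]dddddd…
t=6: q1 h=20  …dddddd[A]dddddd…
t=7: q2 h=21  …dddddA[d]dddddd…
t=8: q1 h=20  …dddddd[A]dddddd…
t=9: q2 h=21  …dddddA[d]dddddd…
t=10: q1 h=20  …dddddd[A]dddddd…
t=11: q2 h=21  …dddddA[d]dddddd…
t=12: q1 h=20  …dddddd[A]dddddd…
t=13: q2 h=21  …dddddA[d]dddddd…
t=14: q1 h=20  …dddddd[A]dddddd…
t=15: q2 h=21  …dddddA[d]dddddd…
t=16: q1 h=20  …dddddd[A]dddddd…
t=17: q2 h=21  …dddddA[d]dddddd…
t=18: q1 h=20  …dddddd[A]dddddd…
t=19: q2 h=21  …dddddA[d]dddddd…
t=20: q1 h=20  …dddddd[A]dddddd…
t=21: q2 h=21  …dddddA[d]dddddd…
t=22: q1 h=20  …dddddd[A]dddddd…
t=23: q2 h=21  …dddddA[d]dddddd…
t=24: q1 h=20  …dddddd[A]dddddd…

1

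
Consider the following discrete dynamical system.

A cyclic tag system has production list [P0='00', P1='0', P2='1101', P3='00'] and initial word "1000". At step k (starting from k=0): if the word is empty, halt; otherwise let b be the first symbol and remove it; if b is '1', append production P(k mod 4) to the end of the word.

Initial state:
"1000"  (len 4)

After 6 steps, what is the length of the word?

0

k=0  "1000"  (len 4)
k=1  "00000"  (len 5)
k=2  "0000"  (len 4)
k=3  "000"  (len 3)
k=4  "00"  (len 2)
k=5  "0"  (len 1)
k=6  (halted — word empty)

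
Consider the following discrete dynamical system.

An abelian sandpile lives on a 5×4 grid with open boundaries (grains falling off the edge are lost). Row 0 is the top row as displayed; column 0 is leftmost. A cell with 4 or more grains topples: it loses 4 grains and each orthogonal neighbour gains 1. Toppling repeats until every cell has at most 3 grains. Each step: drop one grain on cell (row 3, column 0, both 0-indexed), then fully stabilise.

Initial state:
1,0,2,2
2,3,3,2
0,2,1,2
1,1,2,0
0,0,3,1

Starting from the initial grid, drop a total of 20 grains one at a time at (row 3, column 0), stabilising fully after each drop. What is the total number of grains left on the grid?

t=0: 1,0,2,2
2,3,3,2
0,2,1,2
1,1,2,0
0,0,3,1
t=1: 1,0,2,2
2,3,3,2
0,2,1,2
2,1,2,0
0,0,3,1
t=2: 1,0,2,2
2,3,3,2
0,2,1,2
3,1,2,0
0,0,3,1
t=3: 1,0,2,2
2,3,3,2
1,2,1,2
0,2,2,0
1,0,3,1
t=4: 1,0,2,2
2,3,3,2
1,2,1,2
1,2,2,0
1,0,3,1
t=5: 1,0,2,2
2,3,3,2
1,2,1,2
2,2,2,0
1,0,3,1
t=6: 1,0,2,2
2,3,3,2
1,2,1,2
3,2,2,0
1,0,3,1
t=7: 1,0,2,2
2,3,3,2
2,2,1,2
0,3,2,0
2,0,3,1
t=8: 1,0,2,2
2,3,3,2
2,2,1,2
1,3,2,0
2,0,3,1
t=9: 1,0,2,2
2,3,3,2
2,2,1,2
2,3,2,0
2,0,3,1
t=10: 1,0,2,2
2,3,3,2
2,2,1,2
3,3,2,0
2,0,3,1
t=11: 1,0,2,2
2,3,3,2
3,3,1,2
1,0,3,0
3,1,3,1
t=12: 1,0,2,2
2,3,3,2
3,3,1,2
2,0,3,0
3,1,3,1
t=13: 1,0,2,2
2,3,3,2
3,3,1,2
3,0,3,0
3,1,3,1
t=14: 2,1,3,2
0,2,0,3
2,1,3,2
2,2,3,0
0,2,3,1
t=15: 2,1,3,2
0,2,0,3
2,1,3,2
3,2,3,0
0,2,3,1
t=16: 2,1,3,2
0,2,0,3
3,1,3,2
0,3,3,0
1,2,3,1
t=17: 2,1,3,2
0,2,0,3
3,1,3,2
1,3,3,0
1,2,3,1
t=18: 2,1,3,2
0,2,0,3
3,1,3,2
2,3,3,0
1,2,3,1
t=19: 2,1,3,2
0,2,0,3
3,1,3,2
3,3,3,0
1,2,3,1
t=20: 2,1,3,2
1,3,1,3
1,0,1,3
2,3,2,1
3,0,1,2

35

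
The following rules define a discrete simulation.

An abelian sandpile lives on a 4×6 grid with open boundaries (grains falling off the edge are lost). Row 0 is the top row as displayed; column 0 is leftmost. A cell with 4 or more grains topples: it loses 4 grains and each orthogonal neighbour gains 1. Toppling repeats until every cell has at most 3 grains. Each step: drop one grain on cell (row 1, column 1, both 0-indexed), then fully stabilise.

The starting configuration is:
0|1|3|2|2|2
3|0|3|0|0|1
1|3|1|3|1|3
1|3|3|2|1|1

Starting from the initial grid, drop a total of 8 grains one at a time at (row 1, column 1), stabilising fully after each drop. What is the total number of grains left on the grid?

41

t=0: 0|1|3|2|2|2
3|0|3|0|0|1
1|3|1|3|1|3
1|3|3|2|1|1
t=1: 0|1|3|2|2|2
3|1|3|0|0|1
1|3|1|3|1|3
1|3|3|2|1|1
t=2: 0|1|3|2|2|2
3|2|3|0|0|1
1|3|1|3|1|3
1|3|3|2|1|1
t=3: 0|1|3|2|2|2
3|3|3|0|0|1
1|3|1|3|1|3
1|3|3|2|1|1
t=4: 1|3|0|3|2|2
0|3|2|2|0|1
3|2|1|1|2|3
2|1|2|0|2|1
t=5: 2|0|1|3|2|2
1|1|3|2|0|1
3|3|1|1|2|3
2|1|2|0|2|1
t=6: 2|0|1|3|2|2
1|2|3|2|0|1
3|3|1|1|2|3
2|1|2|0|2|1
t=7: 2|0|1|3|2|2
1|3|3|2|0|1
3|3|1|1|2|3
2|1|2|0|2|1
t=8: 2|1|2|3|2|2
3|2|0|3|0|1
0|1|3|1|2|3
3|2|2|0|2|1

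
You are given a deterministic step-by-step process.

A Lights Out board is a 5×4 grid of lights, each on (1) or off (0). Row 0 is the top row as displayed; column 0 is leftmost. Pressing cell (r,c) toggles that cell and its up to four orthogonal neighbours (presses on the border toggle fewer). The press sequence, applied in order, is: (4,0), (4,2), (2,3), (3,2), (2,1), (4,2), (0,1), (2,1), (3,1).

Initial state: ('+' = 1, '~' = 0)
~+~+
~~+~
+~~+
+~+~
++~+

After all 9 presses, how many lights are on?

0) ~+~+
~~+~
+~~+
+~+~
++~+
1) ~+~+
~~+~
+~~+
~~+~
~~~+
2) ~+~+
~~+~
+~~+
~~~~
~++~
3) ~+~+
~~++
+~+~
~~~+
~++~
4) ~+~+
~~++
+~~~
~++~
~+~~
5) ~+~+
~+++
~++~
~~+~
~+~~
6) ~+~+
~+++
~++~
~~~~
~~++
7) +~++
~~++
~++~
~~~~
~~++
8) +~++
~+++
+~~~
~+~~
~~++
9) +~++
~+++
++~~
+~+~
~+++

13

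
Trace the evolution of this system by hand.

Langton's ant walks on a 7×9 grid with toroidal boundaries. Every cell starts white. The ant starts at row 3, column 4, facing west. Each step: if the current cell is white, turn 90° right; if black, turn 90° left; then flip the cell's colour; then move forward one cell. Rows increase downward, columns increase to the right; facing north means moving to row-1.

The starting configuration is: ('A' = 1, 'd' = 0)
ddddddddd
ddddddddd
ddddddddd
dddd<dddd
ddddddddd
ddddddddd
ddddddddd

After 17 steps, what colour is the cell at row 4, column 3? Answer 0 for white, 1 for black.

gen 0: ddddddddd
ddddddddd
ddddddddd
dddd<dddd
ddddddddd
ddddddddd
ddddddddd
gen 1: ddddddddd
ddddddddd
dddd^dddd
ddddAdddd
ddddddddd
ddddddddd
ddddddddd
gen 2: ddddddddd
ddddddddd
ddddA>ddd
ddddAdddd
ddddddddd
ddddddddd
ddddddddd
gen 3: ddddddddd
ddddddddd
ddddAAddd
ddddAvddd
ddddddddd
ddddddddd
ddddddddd
gen 4: ddddddddd
ddddddddd
ddddAAddd
dddd<Addd
ddddddddd
ddddddddd
ddddddddd
gen 5: ddddddddd
ddddddddd
ddddAAddd
dddddAddd
ddddvdddd
ddddddddd
ddddddddd
gen 6: ddddddddd
ddddddddd
ddddAAddd
dddddAddd
ddd<Adddd
ddddddddd
ddddddddd
gen 7: ddddddddd
ddddddddd
ddddAAddd
ddd^dAddd
dddAAdddd
ddddddddd
ddddddddd
gen 8: ddddddddd
ddddddddd
ddddAAddd
dddA>Addd
dddAAdddd
ddddddddd
ddddddddd
gen 9: ddddddddd
ddddddddd
ddddAAddd
dddAAAddd
dddAvdddd
ddddddddd
ddddddddd
gen 10: ddddddddd
ddddddddd
ddddAAddd
dddAAAddd
dddAd>ddd
ddddddddd
ddddddddd
gen 11: ddddddddd
ddddddddd
ddddAAddd
dddAAAddd
dddAdAddd
dddddvddd
ddddddddd
gen 12: ddddddddd
ddddddddd
ddddAAddd
dddAAAddd
dddAdAddd
dddd<Addd
ddddddddd
gen 13: ddddddddd
ddddddddd
ddddAAddd
dddAAAddd
dddA^Addd
ddddAAddd
ddddddddd
gen 14: ddddddddd
ddddddddd
ddddAAddd
dddAAAddd
dddAA>ddd
ddddAAddd
ddddddddd
gen 15: ddddddddd
ddddddddd
ddddAAddd
dddAA^ddd
dddAAdddd
ddddAAddd
ddddddddd
gen 16: ddddddddd
ddddddddd
ddddAAddd
dddA<dddd
dddAAdddd
ddddAAddd
ddddddddd
gen 17: ddddddddd
ddddddddd
ddddAAddd
dddAddddd
dddAvdddd
ddddAAddd
ddddddddd

1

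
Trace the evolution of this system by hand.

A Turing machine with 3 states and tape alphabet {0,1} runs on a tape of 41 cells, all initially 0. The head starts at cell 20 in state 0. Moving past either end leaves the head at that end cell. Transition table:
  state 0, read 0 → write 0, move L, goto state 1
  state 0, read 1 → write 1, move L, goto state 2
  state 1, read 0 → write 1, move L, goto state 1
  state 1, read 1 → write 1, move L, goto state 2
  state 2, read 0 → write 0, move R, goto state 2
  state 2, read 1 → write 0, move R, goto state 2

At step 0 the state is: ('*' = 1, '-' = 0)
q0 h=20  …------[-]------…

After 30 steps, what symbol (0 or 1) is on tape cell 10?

1

k=0  q0 h=20  …------[-]------…
k=1  q1 h=19  …------[-]------…
k=2  q1 h=18  …------[-]*-----…
k=3  q1 h=17  …------[-]**----…
k=4  q1 h=16  …------[-]***---…
k=5  q1 h=15  …------[-]****--…
k=6  q1 h=14  …------[-]*****-…
k=7  q1 h=13  …------[-]******…
k=8  q1 h=12  …------[-]******…
k=9  q1 h=11  …------[-]******…
k=10  q1 h=10  …------[-]******…
k=11  q1 h= 9  …------[-]******…
k=12  q1 h= 8  …------[-]******…
k=13  q1 h= 7  …------[-]******…
k=14  q1 h= 6  |------[-]******…
k=15  q1 h= 5  |-----[-]******…
k=16  q1 h= 4  |----[-]******…
k=17  q1 h= 3  |---[-]******…
k=18  q1 h= 2  |--[-]******…
k=19  q1 h= 1  |-[-]******…
k=20  q1 h= 0  |[-]******…
k=21  q1 h= 0  |[*]******…
k=22  q2 h= 0  |[*]******…
k=23  q2 h= 1  |-[*]******…
k=24  q2 h= 2  |--[*]******…
k=25  q2 h= 3  |---[*]******…
k=26  q2 h= 4  |----[*]******…
k=27  q2 h= 5  |-----[*]******…
k=28  q2 h= 6  |------[*]******…
k=29  q2 h= 7  …------[*]******…
k=30  q2 h= 8  …------[*]******…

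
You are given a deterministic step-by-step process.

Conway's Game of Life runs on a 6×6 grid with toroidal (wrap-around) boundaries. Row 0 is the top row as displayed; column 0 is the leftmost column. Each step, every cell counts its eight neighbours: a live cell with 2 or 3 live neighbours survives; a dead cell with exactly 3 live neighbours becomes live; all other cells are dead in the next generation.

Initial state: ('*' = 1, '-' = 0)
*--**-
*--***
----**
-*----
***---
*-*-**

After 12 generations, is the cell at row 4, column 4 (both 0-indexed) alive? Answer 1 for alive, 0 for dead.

gen 0: *--**-
*--***
----**
-*----
***---
*-*-**
gen 1: --*---
*-----
---*--
-**--*
--**--
--*-*-
gen 2: -*-*--
------
***---
-*--*-
----*-
-**---
gen 3: -*----
*-----
***---
****-*
-***--
-***--
gen 4: **----
*-*---
---*--
----**
------
*--*--
gen 5: *-*--*
*-*---
---***
----*-
----**
**----
gen 6: --*--*
*-*---
---***
------
*---**
-*--*-
gen 7: *-**-*
***---
---***
*--*--
*---**
-*-**-
gen 8: -----*
------
---***
*--*--
***---
-*----
gen 9: ------
-----*
---***
*--*--
*-*---
-**---
gen 10: ------
-----*
*--*-*
****--
*-**--
-**---
gen 11: ------
*---**
---*-*
------
*-----
-***--
gen 12: ******
*---**
*----*
------
-**---
-**---

0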